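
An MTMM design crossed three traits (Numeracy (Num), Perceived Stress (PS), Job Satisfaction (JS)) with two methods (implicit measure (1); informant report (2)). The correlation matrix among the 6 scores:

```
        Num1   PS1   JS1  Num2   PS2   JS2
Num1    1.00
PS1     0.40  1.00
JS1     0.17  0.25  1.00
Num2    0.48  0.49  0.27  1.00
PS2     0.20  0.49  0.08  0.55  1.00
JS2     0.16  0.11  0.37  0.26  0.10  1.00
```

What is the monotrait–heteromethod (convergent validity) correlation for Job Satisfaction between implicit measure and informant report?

0.37

Same trait (JS), different methods: r(JS1, JS2) = 0.37.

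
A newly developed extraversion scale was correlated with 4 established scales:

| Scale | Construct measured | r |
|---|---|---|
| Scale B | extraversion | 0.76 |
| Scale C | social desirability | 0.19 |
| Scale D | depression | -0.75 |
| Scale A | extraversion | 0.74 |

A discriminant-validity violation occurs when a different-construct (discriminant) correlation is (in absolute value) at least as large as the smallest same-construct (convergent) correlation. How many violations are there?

Convergent (same construct = extraversion): Scale B, Scale A.
Smallest convergent = 0.74. Discriminant |r|: 0.19, 0.75; count ≥ 0.74 → 1.

1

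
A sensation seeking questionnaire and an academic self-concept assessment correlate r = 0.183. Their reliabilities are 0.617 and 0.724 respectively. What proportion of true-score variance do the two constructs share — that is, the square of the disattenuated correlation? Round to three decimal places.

Disattenuated r = 0.183 / √(0.617 × 0.724) = 0.183 / 0.6684 = 0.2738.
Shared true-score variance = 0.2738² = 0.0750 ≈ 0.075.

0.075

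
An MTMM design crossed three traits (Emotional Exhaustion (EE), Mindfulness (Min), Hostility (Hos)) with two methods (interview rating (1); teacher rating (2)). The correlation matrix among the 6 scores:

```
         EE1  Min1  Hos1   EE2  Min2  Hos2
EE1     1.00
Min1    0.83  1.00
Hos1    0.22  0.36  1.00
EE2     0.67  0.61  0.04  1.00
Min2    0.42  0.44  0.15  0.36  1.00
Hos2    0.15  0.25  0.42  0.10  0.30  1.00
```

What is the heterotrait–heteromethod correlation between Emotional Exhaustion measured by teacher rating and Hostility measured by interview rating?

0.04

Different traits and methods: r(EE2, Hos1) = 0.04.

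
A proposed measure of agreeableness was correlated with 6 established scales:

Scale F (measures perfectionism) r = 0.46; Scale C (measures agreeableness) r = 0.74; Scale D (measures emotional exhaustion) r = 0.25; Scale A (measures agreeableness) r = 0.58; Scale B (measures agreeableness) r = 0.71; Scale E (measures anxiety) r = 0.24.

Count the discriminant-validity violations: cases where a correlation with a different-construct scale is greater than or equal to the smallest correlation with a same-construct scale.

0

Convergent (same construct = agreeableness): Scale C, Scale A, Scale B.
Smallest convergent = 0.58. Discriminant values: 0.46, 0.25, 0.24; count ≥ 0.58 → 0.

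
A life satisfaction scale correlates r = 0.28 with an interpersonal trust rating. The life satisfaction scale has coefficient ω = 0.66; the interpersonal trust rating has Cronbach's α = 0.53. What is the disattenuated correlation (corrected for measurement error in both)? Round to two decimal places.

r_true = r_obs / √(r_xx · r_yy) = 0.28 / √(0.66 × 0.53) = 0.28 / √0.3498 = 0.28 / 0.5914 ≈ 0.47.

0.47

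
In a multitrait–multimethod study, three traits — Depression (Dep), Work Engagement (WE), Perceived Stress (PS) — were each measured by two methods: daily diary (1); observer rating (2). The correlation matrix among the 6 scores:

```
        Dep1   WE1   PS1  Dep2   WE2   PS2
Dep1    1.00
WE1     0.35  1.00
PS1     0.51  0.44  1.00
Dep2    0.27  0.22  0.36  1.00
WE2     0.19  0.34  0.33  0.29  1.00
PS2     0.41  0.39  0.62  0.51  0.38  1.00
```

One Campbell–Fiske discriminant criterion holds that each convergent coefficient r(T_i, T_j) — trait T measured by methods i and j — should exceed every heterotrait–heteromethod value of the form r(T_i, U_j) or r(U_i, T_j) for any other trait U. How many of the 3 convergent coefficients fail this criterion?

2

Each convergent coefficient versus the relevant comparison correlations:
Dep (methods 1·2): 0.27 vs {0.19, 0.22, 0.41, 0.36} → fail.
WE (methods 1·2): 0.34 vs {0.22, 0.19, 0.39, 0.33} → fail.
PS (methods 1·2): 0.62 vs {0.36, 0.41, 0.33, 0.39} → pass.
2 of 3 fail.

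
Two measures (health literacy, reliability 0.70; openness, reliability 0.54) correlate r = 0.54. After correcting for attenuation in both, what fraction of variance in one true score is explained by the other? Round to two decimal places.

Disattenuated r = 0.54 / √(0.70 × 0.54) = 0.54 / 0.6148 = 0.8783.
Shared true-score variance = 0.8783² = 0.7714 ≈ 0.77.

0.77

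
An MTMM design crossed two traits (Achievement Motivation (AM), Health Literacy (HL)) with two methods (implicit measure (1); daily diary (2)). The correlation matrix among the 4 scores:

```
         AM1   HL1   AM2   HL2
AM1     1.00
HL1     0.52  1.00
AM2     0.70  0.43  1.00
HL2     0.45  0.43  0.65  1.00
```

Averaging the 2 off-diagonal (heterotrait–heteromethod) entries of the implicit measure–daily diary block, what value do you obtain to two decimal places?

HTHM values (method 1 × method 2): 0.45, 0.43; mean = 0.88/2 = 0.44.

0.44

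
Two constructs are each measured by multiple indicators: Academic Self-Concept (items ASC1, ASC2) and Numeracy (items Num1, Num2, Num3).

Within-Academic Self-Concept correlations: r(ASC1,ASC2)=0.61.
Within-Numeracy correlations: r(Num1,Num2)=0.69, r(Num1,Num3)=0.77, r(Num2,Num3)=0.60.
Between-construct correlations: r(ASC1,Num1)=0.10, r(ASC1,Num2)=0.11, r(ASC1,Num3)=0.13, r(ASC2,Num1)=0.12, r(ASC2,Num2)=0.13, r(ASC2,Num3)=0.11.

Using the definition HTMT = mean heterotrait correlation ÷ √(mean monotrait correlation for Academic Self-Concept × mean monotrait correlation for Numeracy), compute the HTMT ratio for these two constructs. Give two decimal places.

0.18

Between-construct mean = 0.70/6 = 0.1167.
Mean within-ASC = 0.61/1 = 0.6100; mean within-Num = 2.06/3 = 0.6867.
Geometric mean = √(0.6100 × 0.6867) = 0.6472.
HTMT = 0.1167 / 0.6472 = 0.18.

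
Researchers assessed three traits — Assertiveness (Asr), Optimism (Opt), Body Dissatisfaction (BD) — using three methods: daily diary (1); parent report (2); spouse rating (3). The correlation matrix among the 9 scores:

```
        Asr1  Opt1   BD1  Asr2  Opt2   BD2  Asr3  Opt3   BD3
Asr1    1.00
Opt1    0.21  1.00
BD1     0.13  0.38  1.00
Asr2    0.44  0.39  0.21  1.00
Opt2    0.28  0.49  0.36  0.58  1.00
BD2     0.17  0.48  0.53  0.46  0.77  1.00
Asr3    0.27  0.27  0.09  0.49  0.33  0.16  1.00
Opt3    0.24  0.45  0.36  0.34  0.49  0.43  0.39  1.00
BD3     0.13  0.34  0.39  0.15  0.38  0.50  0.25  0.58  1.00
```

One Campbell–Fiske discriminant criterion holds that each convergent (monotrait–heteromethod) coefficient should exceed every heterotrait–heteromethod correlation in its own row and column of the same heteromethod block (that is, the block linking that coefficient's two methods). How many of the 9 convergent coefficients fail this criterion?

1

Checking each validity diagonal entry against its comparison values:
Asr (methods 1·2): 0.44 vs {0.28, 0.39, 0.17, 0.21} → pass.
Asr (methods 1·3): 0.27 vs {0.24, 0.27, 0.13, 0.09} → fail.
Asr (methods 2·3): 0.49 vs {0.34, 0.33, 0.15, 0.16} → pass.
Opt (methods 1·2): 0.49 vs {0.39, 0.28, 0.48, 0.36} → pass.
Opt (methods 1·3): 0.45 vs {0.27, 0.24, 0.34, 0.36} → pass.
Opt (methods 2·3): 0.49 vs {0.33, 0.34, 0.38, 0.43} → pass.
BD (methods 1·2): 0.53 vs {0.21, 0.17, 0.36, 0.48} → pass.
BD (methods 1·3): 0.39 vs {0.09, 0.13, 0.36, 0.34} → pass.
BD (methods 2·3): 0.50 vs {0.16, 0.15, 0.43, 0.38} → pass.
1 of 9 fail.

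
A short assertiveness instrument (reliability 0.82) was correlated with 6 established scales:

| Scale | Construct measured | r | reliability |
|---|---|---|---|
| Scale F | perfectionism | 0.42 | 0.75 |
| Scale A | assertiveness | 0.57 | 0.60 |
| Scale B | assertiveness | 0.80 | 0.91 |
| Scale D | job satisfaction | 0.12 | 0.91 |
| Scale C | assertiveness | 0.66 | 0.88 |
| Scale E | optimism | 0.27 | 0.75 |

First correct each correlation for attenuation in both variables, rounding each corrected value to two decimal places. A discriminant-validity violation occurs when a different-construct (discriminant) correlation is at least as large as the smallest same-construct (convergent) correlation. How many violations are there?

0

Disattenuated r (r / √(r_scale · r_new)):
  Scale F (disc): 0.42 / √(0.75·0.82) = 0.54
  Scale A (conv): 0.57 / √(0.60·0.82) = 0.81
  Scale B (conv): 0.80 / √(0.91·0.82) = 0.93
  Scale D (disc): 0.12 / √(0.91·0.82) = 0.14
  Scale C (conv): 0.66 / √(0.88·0.82) = 0.78
  Scale E (disc): 0.27 / √(0.75·0.82) = 0.34
Smallest convergent = 0.78. Discriminant values: 0.54, 0.14, 0.34; count ≥ 0.78 → 0.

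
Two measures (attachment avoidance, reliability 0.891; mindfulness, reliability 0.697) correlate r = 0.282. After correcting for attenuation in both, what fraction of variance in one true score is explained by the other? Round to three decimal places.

0.128

Disattenuated r = 0.282 / √(0.891 × 0.697) = 0.282 / 0.7881 = 0.3578.
Shared true-score variance = 0.3578² = 0.1280 ≈ 0.128.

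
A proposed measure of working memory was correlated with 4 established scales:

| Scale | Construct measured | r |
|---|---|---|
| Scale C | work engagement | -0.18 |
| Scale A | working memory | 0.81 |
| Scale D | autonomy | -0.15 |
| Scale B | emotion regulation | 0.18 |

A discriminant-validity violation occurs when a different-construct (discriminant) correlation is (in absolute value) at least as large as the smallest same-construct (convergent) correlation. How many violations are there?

Convergent (same construct = working memory): Scale A.
Smallest convergent = 0.81. Discriminant |r|: 0.18, 0.15, 0.18; count ≥ 0.81 → 0.

0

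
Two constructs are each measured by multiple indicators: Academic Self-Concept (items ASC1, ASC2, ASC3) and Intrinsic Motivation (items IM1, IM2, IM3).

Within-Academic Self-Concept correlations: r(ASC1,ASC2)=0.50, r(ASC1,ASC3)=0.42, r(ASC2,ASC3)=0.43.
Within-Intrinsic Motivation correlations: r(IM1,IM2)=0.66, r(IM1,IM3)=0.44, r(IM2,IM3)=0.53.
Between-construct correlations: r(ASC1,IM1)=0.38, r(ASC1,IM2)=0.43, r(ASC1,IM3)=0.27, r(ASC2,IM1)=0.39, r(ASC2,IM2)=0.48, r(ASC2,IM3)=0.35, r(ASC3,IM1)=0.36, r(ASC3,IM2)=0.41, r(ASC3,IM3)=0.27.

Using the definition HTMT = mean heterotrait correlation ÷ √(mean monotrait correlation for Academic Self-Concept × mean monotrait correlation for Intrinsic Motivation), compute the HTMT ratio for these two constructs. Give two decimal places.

0.75

Between-construct mean = 3.34/9 = 0.3711.
Mean within-ASC = 1.35/3 = 0.4500; mean within-IM = 1.63/3 = 0.5433.
Geometric mean = √(0.4500 × 0.5433) = 0.4945.
HTMT = 0.3711 / 0.4945 = 0.75.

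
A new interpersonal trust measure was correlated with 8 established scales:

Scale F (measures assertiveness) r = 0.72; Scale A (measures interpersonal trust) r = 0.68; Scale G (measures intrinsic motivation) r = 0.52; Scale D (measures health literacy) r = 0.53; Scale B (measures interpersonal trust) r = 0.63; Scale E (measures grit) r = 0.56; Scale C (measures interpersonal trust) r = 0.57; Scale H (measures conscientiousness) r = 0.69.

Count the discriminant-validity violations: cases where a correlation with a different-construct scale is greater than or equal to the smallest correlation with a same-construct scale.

Convergent (same construct = interpersonal trust): Scale A, Scale B, Scale C.
Smallest convergent = 0.57. Discriminant values: 0.72, 0.52, 0.53, 0.56, 0.69; count ≥ 0.57 → 2.

2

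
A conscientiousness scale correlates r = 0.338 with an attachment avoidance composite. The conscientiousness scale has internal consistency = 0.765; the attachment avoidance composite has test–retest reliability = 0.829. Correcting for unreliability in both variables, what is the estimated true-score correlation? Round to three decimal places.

r_true = r_obs / √(r_xx · r_yy) = 0.338 / √(0.765 × 0.829) = 0.338 / √0.634185 = 0.338 / 0.7964 ≈ 0.424.

0.424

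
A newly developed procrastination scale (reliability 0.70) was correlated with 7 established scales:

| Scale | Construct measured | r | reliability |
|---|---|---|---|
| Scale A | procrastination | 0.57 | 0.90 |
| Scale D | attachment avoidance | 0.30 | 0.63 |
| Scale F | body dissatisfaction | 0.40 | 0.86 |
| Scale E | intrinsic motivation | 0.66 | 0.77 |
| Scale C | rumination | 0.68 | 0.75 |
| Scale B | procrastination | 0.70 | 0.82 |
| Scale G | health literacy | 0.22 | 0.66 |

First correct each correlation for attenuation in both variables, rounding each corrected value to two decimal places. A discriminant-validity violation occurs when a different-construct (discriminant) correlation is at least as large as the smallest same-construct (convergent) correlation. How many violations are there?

2

Disattenuated r (r / √(r_scale · r_new)):
  Scale A (conv): 0.57 / √(0.90·0.70) = 0.72
  Scale D (disc): 0.30 / √(0.63·0.70) = 0.45
  Scale F (disc): 0.40 / √(0.86·0.70) = 0.52
  Scale E (disc): 0.66 / √(0.77·0.70) = 0.90
  Scale C (disc): 0.68 / √(0.75·0.70) = 0.94
  Scale B (conv): 0.70 / √(0.82·0.70) = 0.92
  Scale G (disc): 0.22 / √(0.66·0.70) = 0.32
Smallest convergent = 0.72. Discriminant values: 0.45, 0.52, 0.90, 0.94, 0.32; count ≥ 0.72 → 2.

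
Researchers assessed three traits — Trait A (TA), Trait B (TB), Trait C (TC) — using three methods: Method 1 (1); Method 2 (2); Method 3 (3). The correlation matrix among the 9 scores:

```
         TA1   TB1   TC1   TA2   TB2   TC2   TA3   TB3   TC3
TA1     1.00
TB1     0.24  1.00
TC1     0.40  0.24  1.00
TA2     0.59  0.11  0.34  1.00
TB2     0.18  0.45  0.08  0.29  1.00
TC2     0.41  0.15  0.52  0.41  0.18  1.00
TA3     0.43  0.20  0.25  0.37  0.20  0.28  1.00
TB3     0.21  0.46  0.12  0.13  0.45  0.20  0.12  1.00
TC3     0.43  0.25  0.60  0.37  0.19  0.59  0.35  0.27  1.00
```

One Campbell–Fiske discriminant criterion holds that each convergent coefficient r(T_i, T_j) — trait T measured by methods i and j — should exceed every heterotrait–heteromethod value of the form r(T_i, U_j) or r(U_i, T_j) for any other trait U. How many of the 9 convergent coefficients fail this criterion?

Convergent coefficients and their comparison sets:
TA (methods 1·2): 0.59 vs {0.18, 0.11, 0.41, 0.34} → pass.
TA (methods 1·3): 0.43 vs {0.21, 0.20, 0.43, 0.25} → fail.
TA (methods 2·3): 0.37 vs {0.13, 0.20, 0.37, 0.28} → fail.
TB (methods 1·2): 0.45 vs {0.11, 0.18, 0.15, 0.08} → pass.
TB (methods 1·3): 0.46 vs {0.20, 0.21, 0.25, 0.12} → pass.
TB (methods 2·3): 0.45 vs {0.20, 0.13, 0.19, 0.20} → pass.
TC (methods 1·2): 0.52 vs {0.34, 0.41, 0.08, 0.15} → pass.
TC (methods 1·3): 0.60 vs {0.25, 0.43, 0.12, 0.25} → pass.
TC (methods 2·3): 0.59 vs {0.28, 0.37, 0.20, 0.19} → pass.
2 of 9 fail.

2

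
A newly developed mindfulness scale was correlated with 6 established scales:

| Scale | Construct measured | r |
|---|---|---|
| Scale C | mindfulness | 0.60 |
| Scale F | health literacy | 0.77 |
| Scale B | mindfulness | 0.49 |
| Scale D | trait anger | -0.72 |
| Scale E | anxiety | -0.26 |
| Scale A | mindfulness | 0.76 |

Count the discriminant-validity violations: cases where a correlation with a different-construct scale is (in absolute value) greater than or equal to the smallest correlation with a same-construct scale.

Convergent (same construct = mindfulness): Scale C, Scale B, Scale A.
Smallest convergent = 0.49. Discriminant |r|: 0.77, 0.72, 0.26; count ≥ 0.49 → 2.

2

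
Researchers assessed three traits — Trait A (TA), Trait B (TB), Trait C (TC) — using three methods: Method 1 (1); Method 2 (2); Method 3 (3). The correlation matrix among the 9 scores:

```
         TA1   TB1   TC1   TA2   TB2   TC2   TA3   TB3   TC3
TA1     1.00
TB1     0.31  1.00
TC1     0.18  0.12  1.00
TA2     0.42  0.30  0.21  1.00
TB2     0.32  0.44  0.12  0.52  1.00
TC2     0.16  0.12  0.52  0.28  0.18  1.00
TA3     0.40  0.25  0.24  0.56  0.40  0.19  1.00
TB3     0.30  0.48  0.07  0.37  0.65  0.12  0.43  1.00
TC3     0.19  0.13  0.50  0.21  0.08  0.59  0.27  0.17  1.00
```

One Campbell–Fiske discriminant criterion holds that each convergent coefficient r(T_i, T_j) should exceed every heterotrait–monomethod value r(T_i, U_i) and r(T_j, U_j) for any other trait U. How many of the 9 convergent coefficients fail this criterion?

3

Checking each validity diagonal entry against its comparison values:
TA (methods 1·2): 0.42 vs {0.31, 0.52, 0.18, 0.28} → fail.
TA (methods 1·3): 0.40 vs {0.31, 0.43, 0.18, 0.27} → fail.
TA (methods 2·3): 0.56 vs {0.52, 0.43, 0.28, 0.27} → pass.
TB (methods 1·2): 0.44 vs {0.31, 0.52, 0.12, 0.18} → fail.
TB (methods 1·3): 0.48 vs {0.31, 0.43, 0.12, 0.17} → pass.
TB (methods 2·3): 0.65 vs {0.52, 0.43, 0.18, 0.17} → pass.
TC (methods 1·2): 0.52 vs {0.18, 0.28, 0.12, 0.18} → pass.
TC (methods 1·3): 0.50 vs {0.18, 0.27, 0.12, 0.17} → pass.
TC (methods 2·3): 0.59 vs {0.28, 0.27, 0.18, 0.17} → pass.
3 of 9 fail.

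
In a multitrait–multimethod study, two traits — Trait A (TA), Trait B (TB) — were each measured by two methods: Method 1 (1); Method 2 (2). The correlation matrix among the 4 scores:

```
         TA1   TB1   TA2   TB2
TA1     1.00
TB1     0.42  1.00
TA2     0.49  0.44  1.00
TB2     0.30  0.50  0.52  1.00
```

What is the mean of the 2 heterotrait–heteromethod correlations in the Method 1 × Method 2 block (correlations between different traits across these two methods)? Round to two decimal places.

HTHM values (method 1 × method 2): 0.30, 0.44; mean = 0.74/2 = 0.37.

0.37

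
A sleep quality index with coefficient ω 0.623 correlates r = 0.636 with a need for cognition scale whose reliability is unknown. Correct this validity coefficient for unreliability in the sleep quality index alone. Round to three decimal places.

Single correction: r_c = r_obs / √r_xx = 0.636 / √0.623 = 0.636 / 0.7893 ≈ 0.806.

0.806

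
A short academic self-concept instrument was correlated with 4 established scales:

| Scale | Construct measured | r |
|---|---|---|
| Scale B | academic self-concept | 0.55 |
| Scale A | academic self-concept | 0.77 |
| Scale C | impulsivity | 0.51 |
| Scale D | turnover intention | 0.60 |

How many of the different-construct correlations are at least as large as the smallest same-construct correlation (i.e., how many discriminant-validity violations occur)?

1

Convergent (same construct = academic self-concept): Scale B, Scale A.
Smallest convergent = 0.55. Discriminant values: 0.51, 0.60; count ≥ 0.55 → 1.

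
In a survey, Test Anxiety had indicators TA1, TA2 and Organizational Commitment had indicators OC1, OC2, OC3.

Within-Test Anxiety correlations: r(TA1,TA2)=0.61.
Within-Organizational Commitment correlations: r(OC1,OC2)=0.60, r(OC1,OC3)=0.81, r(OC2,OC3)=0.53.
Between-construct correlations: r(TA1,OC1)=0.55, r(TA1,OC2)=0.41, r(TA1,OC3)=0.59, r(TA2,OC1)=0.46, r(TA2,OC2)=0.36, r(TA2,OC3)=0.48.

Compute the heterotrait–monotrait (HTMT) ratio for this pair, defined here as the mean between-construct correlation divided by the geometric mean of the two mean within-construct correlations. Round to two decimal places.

Mean between = 2.85/6 = 0.4750.
Mean within-TA = 0.61/1 = 0.6100; mean within-OC = 1.94/3 = 0.6467.
Geometric mean = √(0.6100 × 0.6467) = 0.6281.
HTMT = 0.4750 / 0.6281 = 0.76.

0.76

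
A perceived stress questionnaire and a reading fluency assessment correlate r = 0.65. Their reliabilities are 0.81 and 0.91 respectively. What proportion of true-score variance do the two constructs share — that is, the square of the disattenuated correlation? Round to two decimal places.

Disattenuated r = 0.65 / √(0.81 × 0.91) = 0.65 / 0.8585 = 0.7571.
Shared true-score variance = 0.7571² = 0.5732 ≈ 0.57.

0.57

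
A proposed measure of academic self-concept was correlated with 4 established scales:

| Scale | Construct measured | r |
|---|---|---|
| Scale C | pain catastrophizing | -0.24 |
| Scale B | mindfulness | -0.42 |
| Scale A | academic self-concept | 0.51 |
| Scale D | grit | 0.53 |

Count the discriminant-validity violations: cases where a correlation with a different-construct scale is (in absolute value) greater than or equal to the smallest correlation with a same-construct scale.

Convergent (same construct = academic self-concept): Scale A.
Smallest convergent = 0.51. Discriminant |r|: 0.24, 0.42, 0.53; count ≥ 0.51 → 1.

1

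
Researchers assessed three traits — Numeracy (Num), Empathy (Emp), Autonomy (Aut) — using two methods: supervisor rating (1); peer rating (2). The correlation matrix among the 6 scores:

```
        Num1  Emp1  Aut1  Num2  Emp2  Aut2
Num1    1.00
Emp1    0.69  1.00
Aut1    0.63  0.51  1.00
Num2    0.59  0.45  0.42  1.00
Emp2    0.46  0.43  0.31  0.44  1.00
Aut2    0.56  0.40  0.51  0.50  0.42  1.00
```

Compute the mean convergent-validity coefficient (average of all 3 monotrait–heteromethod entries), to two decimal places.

0.51

Convergent values: 0.59, 0.43, 0.51; mean = 1.53/3 = 0.51.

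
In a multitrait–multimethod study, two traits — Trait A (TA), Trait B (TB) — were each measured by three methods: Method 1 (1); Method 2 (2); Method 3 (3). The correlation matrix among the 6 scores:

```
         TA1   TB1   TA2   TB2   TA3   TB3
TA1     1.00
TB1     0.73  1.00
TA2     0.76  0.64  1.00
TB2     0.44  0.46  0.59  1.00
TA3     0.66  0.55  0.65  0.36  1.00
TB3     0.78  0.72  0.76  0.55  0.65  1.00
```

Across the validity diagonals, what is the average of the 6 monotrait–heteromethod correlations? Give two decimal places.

0.63

Convergent values: 0.76, 0.66, 0.65, 0.46, 0.72, 0.55; mean = 3.80/6 = 0.63.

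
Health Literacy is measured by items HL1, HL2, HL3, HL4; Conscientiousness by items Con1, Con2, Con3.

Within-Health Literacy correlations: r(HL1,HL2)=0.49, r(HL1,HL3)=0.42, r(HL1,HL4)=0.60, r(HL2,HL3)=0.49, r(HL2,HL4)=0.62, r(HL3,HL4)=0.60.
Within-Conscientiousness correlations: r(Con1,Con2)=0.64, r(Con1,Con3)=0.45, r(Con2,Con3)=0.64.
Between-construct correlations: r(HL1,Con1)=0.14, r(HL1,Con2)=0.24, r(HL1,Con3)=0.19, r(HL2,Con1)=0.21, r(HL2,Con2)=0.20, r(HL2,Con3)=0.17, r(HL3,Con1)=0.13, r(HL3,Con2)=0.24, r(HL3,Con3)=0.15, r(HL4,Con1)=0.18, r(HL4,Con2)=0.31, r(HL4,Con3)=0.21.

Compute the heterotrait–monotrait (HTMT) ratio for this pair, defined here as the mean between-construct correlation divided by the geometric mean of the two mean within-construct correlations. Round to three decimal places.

0.355

Mean between = 2.37/12 = 0.1975.
Mean within-HL = 3.22/6 = 0.5367; mean within-Con = 1.73/3 = 0.5767.
Geometric mean = √(0.5367 × 0.5767) = 0.5563.
HTMT = 0.1975 / 0.5563 = 0.355.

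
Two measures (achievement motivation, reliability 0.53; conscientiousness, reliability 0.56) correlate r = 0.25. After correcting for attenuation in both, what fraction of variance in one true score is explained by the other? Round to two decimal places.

0.21

Disattenuated r = 0.25 / √(0.53 × 0.56) = 0.25 / 0.5448 = 0.4589.
Shared true-score variance = 0.4589² = 0.2106 ≈ 0.21.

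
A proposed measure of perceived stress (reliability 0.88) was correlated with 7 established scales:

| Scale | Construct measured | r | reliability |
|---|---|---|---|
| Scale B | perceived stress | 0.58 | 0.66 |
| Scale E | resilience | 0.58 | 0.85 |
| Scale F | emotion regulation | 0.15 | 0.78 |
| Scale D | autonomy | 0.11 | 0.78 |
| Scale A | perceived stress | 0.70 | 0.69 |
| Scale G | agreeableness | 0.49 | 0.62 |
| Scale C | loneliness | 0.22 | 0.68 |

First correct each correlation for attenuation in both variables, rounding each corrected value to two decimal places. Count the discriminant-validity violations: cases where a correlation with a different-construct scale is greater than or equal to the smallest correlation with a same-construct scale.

0

Disattenuated r (r / √(r_scale · r_new)):
  Scale B (conv): 0.58 / √(0.66·0.88) = 0.76
  Scale E (disc): 0.58 / √(0.85·0.88) = 0.67
  Scale F (disc): 0.15 / √(0.78·0.88) = 0.18
  Scale D (disc): 0.11 / √(0.78·0.88) = 0.13
  Scale A (conv): 0.70 / √(0.69·0.88) = 0.90
  Scale G (disc): 0.49 / √(0.62·0.88) = 0.66
  Scale C (disc): 0.22 / √(0.68·0.88) = 0.28
Smallest convergent = 0.76. Discriminant values: 0.67, 0.18, 0.13, 0.66, 0.28; count ≥ 0.76 → 0.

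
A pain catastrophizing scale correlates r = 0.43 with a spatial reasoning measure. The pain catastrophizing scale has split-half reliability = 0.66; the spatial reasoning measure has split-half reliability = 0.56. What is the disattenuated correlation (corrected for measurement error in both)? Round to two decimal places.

0.71

r_true = r_obs / √(r_xx · r_yy) = 0.43 / √(0.66 × 0.56) = 0.43 / √0.3696 = 0.43 / 0.6079 ≈ 0.71.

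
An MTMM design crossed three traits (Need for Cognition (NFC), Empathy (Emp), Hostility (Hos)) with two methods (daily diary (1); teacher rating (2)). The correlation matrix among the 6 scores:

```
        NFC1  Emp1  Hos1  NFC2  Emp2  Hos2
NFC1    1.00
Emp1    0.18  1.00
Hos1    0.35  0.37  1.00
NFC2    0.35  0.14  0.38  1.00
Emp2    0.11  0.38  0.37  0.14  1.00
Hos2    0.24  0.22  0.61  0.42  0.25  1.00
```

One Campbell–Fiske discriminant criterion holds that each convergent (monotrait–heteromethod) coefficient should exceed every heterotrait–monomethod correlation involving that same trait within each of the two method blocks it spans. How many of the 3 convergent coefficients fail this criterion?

Checking each validity diagonal entry against its comparison values:
NFC (methods 1·2): 0.35 vs {0.18, 0.14, 0.35, 0.42} → fail.
Emp (methods 1·2): 0.38 vs {0.18, 0.14, 0.37, 0.25} → pass.
Hos (methods 1·2): 0.61 vs {0.35, 0.42, 0.37, 0.25} → pass.
1 of 3 fail.

1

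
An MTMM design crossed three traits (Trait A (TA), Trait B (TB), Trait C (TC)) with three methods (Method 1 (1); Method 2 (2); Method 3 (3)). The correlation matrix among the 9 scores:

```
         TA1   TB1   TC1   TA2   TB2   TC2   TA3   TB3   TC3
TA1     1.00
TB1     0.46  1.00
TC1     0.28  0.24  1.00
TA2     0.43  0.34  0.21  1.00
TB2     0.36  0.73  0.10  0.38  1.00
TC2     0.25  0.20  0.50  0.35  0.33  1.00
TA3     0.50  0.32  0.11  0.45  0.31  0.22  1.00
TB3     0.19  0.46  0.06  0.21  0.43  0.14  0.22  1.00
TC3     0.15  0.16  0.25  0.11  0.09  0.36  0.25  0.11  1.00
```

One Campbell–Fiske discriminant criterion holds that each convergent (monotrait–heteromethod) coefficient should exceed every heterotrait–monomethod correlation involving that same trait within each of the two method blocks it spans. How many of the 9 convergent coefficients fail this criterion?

3

Convergent coefficients and their comparison sets:
TA (methods 1·2): 0.43 vs {0.46, 0.38, 0.28, 0.35} → fail.
TA (methods 1·3): 0.50 vs {0.46, 0.22, 0.28, 0.25} → pass.
TA (methods 2·3): 0.45 vs {0.38, 0.22, 0.35, 0.25} → pass.
TB (methods 1·2): 0.73 vs {0.46, 0.38, 0.24, 0.33} → pass.
TB (methods 1·3): 0.46 vs {0.46, 0.22, 0.24, 0.11} → fail.
TB (methods 2·3): 0.43 vs {0.38, 0.22, 0.33, 0.11} → pass.
TC (methods 1·2): 0.50 vs {0.28, 0.35, 0.24, 0.33} → pass.
TC (methods 1·3): 0.25 vs {0.28, 0.25, 0.24, 0.11} → fail.
TC (methods 2·3): 0.36 vs {0.35, 0.25, 0.33, 0.11} → pass.
3 of 9 fail.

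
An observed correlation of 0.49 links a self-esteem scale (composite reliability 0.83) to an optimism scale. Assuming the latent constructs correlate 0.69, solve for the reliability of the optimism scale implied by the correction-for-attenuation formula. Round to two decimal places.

r_true = r_obs / √(r_xx · r_yy) ⇒ 0.69 = 0.49 / √(0.83 · r_yy).
√(0.83 · r_yy) = 0.49 / 0.69 = 0.7101; 0.83 · r_yy = 0.5042; r_yy = 0.5042 / 0.83 ≈ 0.61.

0.61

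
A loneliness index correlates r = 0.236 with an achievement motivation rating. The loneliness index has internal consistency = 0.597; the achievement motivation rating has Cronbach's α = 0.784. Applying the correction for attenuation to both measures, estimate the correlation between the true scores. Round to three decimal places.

r_true = r_obs / √(r_xx · r_yy) = 0.236 / √(0.597 × 0.784) = 0.236 / √0.468048 = 0.236 / 0.6841 ≈ 0.345.

0.345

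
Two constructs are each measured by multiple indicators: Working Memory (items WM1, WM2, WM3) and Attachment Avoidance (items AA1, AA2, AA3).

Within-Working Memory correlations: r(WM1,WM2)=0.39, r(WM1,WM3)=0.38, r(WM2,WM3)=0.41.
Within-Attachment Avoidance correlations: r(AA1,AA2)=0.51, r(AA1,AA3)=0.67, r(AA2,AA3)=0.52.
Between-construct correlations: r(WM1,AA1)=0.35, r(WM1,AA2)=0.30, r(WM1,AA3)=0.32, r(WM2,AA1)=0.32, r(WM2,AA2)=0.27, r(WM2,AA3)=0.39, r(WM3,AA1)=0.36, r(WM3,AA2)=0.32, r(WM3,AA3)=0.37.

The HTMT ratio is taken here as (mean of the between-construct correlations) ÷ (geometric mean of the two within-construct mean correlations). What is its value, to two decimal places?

Mean between = 3.00/9 = 0.3333.
Mean within-WM = 1.18/3 = 0.3933; mean within-AA = 1.70/3 = 0.5667.
Geometric mean = √(0.3933 × 0.5667) = 0.4721.
HTMT = 0.3333 / 0.4721 = 0.71.

0.71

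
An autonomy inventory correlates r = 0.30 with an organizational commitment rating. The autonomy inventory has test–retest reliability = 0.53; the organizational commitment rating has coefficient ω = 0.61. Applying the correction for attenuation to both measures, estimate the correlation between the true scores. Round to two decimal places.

0.53

r_true = r_obs / √(r_xx · r_yy) = 0.30 / √(0.53 × 0.61) = 0.30 / √0.3233 = 0.30 / 0.5686 ≈ 0.53.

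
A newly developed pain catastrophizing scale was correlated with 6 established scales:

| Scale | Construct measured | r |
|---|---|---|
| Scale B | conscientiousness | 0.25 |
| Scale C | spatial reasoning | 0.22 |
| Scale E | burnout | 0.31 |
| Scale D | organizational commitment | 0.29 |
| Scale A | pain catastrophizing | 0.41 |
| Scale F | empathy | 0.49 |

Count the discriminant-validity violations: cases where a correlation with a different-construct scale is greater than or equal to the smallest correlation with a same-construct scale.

Convergent (same construct = pain catastrophizing): Scale A.
Smallest convergent = 0.41. Discriminant values: 0.25, 0.22, 0.31, 0.29, 0.49; count ≥ 0.41 → 1.

1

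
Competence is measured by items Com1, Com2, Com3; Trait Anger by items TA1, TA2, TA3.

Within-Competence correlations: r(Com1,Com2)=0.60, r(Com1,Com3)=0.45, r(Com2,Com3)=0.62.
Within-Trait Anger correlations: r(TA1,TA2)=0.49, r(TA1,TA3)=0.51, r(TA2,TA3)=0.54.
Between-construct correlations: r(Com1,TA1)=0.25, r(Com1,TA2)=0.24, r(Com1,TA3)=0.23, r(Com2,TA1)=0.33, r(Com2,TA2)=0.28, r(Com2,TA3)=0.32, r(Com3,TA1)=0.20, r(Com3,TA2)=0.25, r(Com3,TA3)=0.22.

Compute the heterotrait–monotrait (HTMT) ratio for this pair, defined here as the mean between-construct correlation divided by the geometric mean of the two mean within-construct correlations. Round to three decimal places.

Between-construct mean = 2.32/9 = 0.2578.
Mean within-Com = 1.67/3 = 0.5567; mean within-TA = 1.54/3 = 0.5133.
Geometric mean = √(0.5567 × 0.5133) = 0.5346.
HTMT = 0.2578 / 0.5346 = 0.482.

0.482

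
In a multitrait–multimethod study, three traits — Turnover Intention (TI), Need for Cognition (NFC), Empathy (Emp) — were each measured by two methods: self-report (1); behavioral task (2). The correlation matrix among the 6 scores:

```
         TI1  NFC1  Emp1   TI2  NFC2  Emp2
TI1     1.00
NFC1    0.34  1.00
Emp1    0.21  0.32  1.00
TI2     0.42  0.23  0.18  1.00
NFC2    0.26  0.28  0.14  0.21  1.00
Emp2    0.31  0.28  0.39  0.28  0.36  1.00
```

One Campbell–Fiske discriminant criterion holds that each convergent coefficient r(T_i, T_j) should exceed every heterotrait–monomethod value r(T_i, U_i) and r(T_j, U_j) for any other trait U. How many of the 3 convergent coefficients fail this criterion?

Each convergent coefficient versus the relevant comparison correlations:
TI (methods 1·2): 0.42 vs {0.34, 0.21, 0.21, 0.28} → pass.
NFC (methods 1·2): 0.28 vs {0.34, 0.21, 0.32, 0.36} → fail.
Emp (methods 1·2): 0.39 vs {0.21, 0.28, 0.32, 0.36} → pass.
1 of 3 fail.

1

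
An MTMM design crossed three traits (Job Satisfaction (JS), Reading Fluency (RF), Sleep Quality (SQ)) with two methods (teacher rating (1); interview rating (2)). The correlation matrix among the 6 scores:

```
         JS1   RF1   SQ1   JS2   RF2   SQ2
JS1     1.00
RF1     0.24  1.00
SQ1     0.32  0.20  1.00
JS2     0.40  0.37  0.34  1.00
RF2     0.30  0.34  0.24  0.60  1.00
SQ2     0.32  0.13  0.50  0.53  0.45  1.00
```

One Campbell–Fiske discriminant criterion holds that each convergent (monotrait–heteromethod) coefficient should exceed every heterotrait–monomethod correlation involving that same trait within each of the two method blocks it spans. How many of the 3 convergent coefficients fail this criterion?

Convergent coefficients and their comparison sets:
JS (methods 1·2): 0.40 vs {0.24, 0.60, 0.32, 0.53} → fail.
RF (methods 1·2): 0.34 vs {0.24, 0.60, 0.20, 0.45} → fail.
SQ (methods 1·2): 0.50 vs {0.32, 0.53, 0.20, 0.45} → fail.
3 of 3 fail.

3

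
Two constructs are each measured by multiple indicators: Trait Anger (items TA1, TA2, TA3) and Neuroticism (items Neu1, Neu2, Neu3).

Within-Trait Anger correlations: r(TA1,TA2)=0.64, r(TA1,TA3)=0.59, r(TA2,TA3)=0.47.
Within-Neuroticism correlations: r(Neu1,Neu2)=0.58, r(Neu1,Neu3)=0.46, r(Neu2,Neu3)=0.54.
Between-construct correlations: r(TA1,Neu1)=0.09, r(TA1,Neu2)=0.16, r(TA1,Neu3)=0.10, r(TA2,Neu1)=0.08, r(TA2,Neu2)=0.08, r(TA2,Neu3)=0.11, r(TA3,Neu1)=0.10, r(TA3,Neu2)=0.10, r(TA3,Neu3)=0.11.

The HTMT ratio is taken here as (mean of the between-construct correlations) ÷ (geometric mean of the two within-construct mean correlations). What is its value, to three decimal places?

0.189

Mean between = 0.93/9 = 0.1033.
Mean within-TA = 1.70/3 = 0.5667; mean within-Neu = 1.58/3 = 0.5267.
Geometric mean = √(0.5667 × 0.5267) = 0.5463.
HTMT = 0.1033 / 0.5463 = 0.189.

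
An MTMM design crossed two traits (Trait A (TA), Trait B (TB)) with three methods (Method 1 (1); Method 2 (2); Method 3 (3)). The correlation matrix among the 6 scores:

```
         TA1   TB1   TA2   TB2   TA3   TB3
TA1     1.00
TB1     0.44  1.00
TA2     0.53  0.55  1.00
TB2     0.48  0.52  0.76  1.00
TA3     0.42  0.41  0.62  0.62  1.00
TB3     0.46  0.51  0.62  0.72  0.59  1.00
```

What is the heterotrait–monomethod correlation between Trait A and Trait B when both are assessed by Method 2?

Different traits, same method: r(TA2, TB2) = 0.76.

0.76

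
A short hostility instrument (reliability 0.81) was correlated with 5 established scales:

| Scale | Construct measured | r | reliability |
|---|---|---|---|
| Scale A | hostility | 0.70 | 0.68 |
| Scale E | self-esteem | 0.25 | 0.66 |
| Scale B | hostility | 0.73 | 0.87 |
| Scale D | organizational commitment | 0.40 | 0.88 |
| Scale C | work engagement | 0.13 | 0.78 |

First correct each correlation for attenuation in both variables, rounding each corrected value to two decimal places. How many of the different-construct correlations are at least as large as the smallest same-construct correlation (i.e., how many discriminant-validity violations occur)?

0

Disattenuated r (r / √(r_scale · r_new)):
  Scale A (conv): 0.70 / √(0.68·0.81) = 0.94
  Scale E (disc): 0.25 / √(0.66·0.81) = 0.34
  Scale B (conv): 0.73 / √(0.87·0.81) = 0.87
  Scale D (disc): 0.40 / √(0.88·0.81) = 0.47
  Scale C (disc): 0.13 / √(0.78·0.81) = 0.16
Smallest convergent = 0.87. Discriminant values: 0.34, 0.47, 0.16; count ≥ 0.87 → 0.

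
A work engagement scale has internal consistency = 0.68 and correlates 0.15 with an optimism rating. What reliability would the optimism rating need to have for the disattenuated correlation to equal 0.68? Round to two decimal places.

0.07

r_true = r_obs / √(r_xx · r_yy) ⇒ 0.68 = 0.15 / √(0.68 · r_yy).
√(0.68 · r_yy) = 0.15 / 0.68 = 0.2206; 0.68 · r_yy = 0.0487; r_yy = 0.0487 / 0.68 ≈ 0.07.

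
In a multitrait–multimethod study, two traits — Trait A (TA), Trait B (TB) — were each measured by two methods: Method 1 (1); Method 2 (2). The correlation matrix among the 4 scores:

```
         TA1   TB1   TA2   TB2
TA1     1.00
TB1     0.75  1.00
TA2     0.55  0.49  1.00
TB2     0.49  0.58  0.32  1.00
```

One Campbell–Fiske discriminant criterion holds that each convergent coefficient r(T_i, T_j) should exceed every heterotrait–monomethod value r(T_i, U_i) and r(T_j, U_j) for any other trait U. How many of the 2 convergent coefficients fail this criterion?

Convergent coefficients and their comparison sets:
TA (methods 1·2): 0.55 vs {0.75, 0.32} → fail.
TB (methods 1·2): 0.58 vs {0.75, 0.32} → fail.
2 of 2 fail.

2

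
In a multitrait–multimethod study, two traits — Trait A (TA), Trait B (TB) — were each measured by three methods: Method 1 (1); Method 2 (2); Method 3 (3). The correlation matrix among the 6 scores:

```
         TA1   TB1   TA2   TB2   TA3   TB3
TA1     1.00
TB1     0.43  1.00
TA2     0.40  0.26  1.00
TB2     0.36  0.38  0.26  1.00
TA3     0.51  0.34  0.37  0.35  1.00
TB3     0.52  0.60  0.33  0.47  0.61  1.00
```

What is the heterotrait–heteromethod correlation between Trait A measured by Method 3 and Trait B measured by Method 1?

Different traits and methods: r(TA3, TB1) = 0.34.

0.34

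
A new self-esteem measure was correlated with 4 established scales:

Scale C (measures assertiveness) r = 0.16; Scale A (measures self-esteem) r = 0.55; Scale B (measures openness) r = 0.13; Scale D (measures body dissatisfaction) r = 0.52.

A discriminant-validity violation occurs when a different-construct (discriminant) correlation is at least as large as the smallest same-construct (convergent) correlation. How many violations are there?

Convergent (same construct = self-esteem): Scale A.
Smallest convergent = 0.55. Discriminant values: 0.16, 0.13, 0.52; count ≥ 0.55 → 0.

0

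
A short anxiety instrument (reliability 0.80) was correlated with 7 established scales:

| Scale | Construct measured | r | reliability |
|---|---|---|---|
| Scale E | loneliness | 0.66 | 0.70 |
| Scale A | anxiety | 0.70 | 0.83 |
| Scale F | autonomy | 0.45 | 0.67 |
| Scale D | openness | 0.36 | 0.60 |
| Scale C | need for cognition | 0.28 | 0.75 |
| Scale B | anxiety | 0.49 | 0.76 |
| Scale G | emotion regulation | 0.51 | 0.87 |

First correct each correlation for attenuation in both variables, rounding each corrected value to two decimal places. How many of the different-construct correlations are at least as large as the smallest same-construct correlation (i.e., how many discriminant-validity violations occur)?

1

Disattenuated r (r / √(r_scale · r_new)):
  Scale E (disc): 0.66 / √(0.70·0.80) = 0.88
  Scale A (conv): 0.70 / √(0.83·0.80) = 0.86
  Scale F (disc): 0.45 / √(0.67·0.80) = 0.61
  Scale D (disc): 0.36 / √(0.60·0.80) = 0.52
  Scale C (disc): 0.28 / √(0.75·0.80) = 0.36
  Scale B (conv): 0.49 / √(0.76·0.80) = 0.63
  Scale G (disc): 0.51 / √(0.87·0.80) = 0.61
Smallest convergent = 0.63. Discriminant values: 0.88, 0.61, 0.52, 0.36, 0.61; count ≥ 0.63 → 1.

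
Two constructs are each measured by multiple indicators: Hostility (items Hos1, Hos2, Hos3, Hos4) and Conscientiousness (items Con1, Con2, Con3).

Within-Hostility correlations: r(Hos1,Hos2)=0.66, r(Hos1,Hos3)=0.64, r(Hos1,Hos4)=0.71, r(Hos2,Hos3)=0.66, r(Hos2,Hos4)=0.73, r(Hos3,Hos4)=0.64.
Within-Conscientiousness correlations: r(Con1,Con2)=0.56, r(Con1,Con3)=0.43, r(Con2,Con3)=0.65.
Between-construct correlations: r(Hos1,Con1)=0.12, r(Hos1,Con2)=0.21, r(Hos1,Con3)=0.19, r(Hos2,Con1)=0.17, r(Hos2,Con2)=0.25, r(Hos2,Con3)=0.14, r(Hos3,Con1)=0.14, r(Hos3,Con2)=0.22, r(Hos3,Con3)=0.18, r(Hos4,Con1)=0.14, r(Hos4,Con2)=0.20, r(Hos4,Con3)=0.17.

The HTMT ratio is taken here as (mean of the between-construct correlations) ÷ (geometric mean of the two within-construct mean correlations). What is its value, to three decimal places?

Mean between = 2.13/12 = 0.1775.
Mean within-Hos = 4.04/6 = 0.6733; mean within-Con = 1.64/3 = 0.5467.
Geometric mean = √(0.6733 × 0.5467) = 0.6067.
HTMT = 0.1775 / 0.6067 = 0.293.

0.293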